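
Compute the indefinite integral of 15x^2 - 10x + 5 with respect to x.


Reverse power rule on each term:
  ∫ 15x^2 dx = 5x^3
  ∫ -10x dx = -5x^2
  ∫ 5 dx = 5x
F(x) = 5x^3 - 5x^2 + 5x + C


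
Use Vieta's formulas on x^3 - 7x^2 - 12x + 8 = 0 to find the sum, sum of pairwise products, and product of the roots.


Monic cubic x^3+bx^2+cx+d=0: sum=-b, pairwise sum=c, product=-d.
b=-7, c=-12, d=8
r1+r2+r3 = 7
r1r2+r1r3+r2r3 = -12
r1r2r3 = -8


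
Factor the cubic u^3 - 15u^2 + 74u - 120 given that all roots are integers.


Try integer roots (divisors of -120). u=5: p(5)=0.
Divide out (u - 5): quotient is u^2 - 10u + 24.
Factor the quadratic: (u - 6)(u - 4)
Result: (u - 5)(u - 6)(u - 4)


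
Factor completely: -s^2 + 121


Roots satisfy r1 + r2 = -b/a = 0 and r1*r2 = c/a = -121.
So r1 = 11, r2 = -11.
-s^2 + 121 = -(s - r1)(s - r2) = -(s - 11)(s + 11)


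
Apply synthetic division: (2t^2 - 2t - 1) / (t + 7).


Synthetic division with c = -7. Coefficients: 2, -2, -1
Bring down 2.
  2 * -7 = -14; -14 - 2 = -16
  -16 * -7 = 112; 112 - 1 = 111
Quotient: 2t - 16, Remainder: 111


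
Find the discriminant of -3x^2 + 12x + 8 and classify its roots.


D = b^2 - 4ac = (12)^2 - 4(-3)(8) = 144 + 96 = 240
Since D > 0: two distinct irrational roots


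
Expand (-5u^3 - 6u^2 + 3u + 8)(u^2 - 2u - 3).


Distribute each term of the first polynomial:
  (-5u^3)(u^2 - 2u - 3) = -5u^5 + 10u^4 + 15u^3
  (-6u^2)(u^2 - 2u - 3) = -6u^4 + 12u^3 + 18u^2
  (3u)(u^2 - 2u - 3) = 3u^3 - 6u^2 - 9u
  (8)(u^2 - 2u - 3) = 8u^2 - 16u - 24
Sum: -5u^5 + 4u^4 + 30u^3 + 20u^2 - 25u - 24


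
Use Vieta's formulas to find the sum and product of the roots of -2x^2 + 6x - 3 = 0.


For ax^2+bx+c=0: sum = -b/a, product = c/a.
a=-2, b=6, c=-3
Sum = -(6)/-2 = 3
Product = (-3)/-2 = 3/2


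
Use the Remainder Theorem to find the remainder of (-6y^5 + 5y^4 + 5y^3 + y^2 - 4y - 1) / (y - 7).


By the Remainder Theorem, the remainder equals p(7):
  -6*(7)^5 = -100842
  5*(7)^4 = 12005
  5*(7)^3 = 1715
  1*(7)^2 = 49
  -4*(7)^1 = -28
  constant: -1
Sum: -100842 + 12005 + 1715 + 49 - 28 - 1 = -87102


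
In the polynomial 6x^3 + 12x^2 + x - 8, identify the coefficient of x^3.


Read off the coefficient of x^3: 6


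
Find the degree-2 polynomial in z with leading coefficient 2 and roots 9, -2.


p(z) = 2(z - 9)(z + 2)
Expand: 2z^2 - 14z - 36


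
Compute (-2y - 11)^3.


Expand (-2y - 11)^3 by repeated multiplication:
  (-2y - 11)^2 = 4y^2 + 44y + 121
= -8y^3 - 132y^2 - 726y - 1331


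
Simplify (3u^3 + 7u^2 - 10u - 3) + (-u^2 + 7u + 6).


Align terms by degree and add:
  3u^3 + 7u^2 - 10u - 3
  -u^2 + 7u + 6
= 3u^3 + 6u^2 - 3u + 3


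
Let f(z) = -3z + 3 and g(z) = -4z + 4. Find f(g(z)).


Substitute g(z) into f:
f(g(z)) = -3*(-4z + 4) + 3
Expand and combine: 12z - 9


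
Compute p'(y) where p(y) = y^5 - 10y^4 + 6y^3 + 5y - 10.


Apply the power rule term by term:
  d/dy(y^5) = 5y^4
  d/dy(-10y^4) = -40y^3
  d/dy(6y^3) = 18y^2
  d/dy(5y) = 5
  d/dy(-10) = 0
p'(y) = 5y^4 - 40y^3 + 18y^2 + 5


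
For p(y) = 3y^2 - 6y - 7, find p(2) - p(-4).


p(2) = -7
p(-4) = 65
p(2) - p(-4) = -7 - 65 = -72


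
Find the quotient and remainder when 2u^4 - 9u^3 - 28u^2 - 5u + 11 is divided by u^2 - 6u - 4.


(2u^4 - 9u^3 - 28u^2 - 5u + 11) / (u^2 - 6u - 4)
Step 1: 2u^2 * (u^2 - 6u - 4) = 2u^4 - 12u^3 - 8u^2; subtract.
Step 2: 3u * (u^2 - 6u - 4) = 3u^3 - 18u^2 - 12u; subtract.
Step 3: -2 * (u^2 - 6u - 4) = -2u^2 + 12u + 8; subtract.
Quotient: 2u^2 + 3u - 2, Remainder: -5u + 3


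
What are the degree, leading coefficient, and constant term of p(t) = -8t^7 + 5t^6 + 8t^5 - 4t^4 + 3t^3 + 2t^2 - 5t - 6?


Highest power of t is 7, with coefficient -8. Constant term is -6.
Degree = 7, leading coefficient = -8, constant term = -6


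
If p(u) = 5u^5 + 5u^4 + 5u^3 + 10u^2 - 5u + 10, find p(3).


Using direct substitution:
  5 * (3)^5 = 1215
  5 * (3)^4 = 405
  5 * (3)^3 = 135
  10 * (3)^2 = 90
  -5 * (3)^1 = -15
  constant: 10
Sum = 1215 + 405 + 135 + 90 - 15 + 10 = 1840


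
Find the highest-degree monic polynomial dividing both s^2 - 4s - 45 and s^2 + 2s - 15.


Factor each:
  s^2 - 4s - 45 = (s + 5)(s - 9)
  s^2 + 2s - 15 = (s + 5)(s - 3)
Common monic factor: s + 5


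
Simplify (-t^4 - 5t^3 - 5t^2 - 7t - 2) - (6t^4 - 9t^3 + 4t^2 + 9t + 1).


Distribute the minus sign:
  (-t^4 - 5t^3 - 5t^2 - 7t - 2)
- (6t^4 - 9t^3 + 4t^2 + 9t + 1)
Negate second polynomial: -6t^4 + 9t^3 - 4t^2 - 9t - 1
Add: -7t^4 + 4t^3 - 9t^2 - 16t - 3


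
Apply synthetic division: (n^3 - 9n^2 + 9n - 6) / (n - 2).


Synthetic division with c = 2. Coefficients: 1, -9, 9, -6
Bring down 1.
  1 * 2 = 2; 2 - 9 = -7
  -7 * 2 = -14; -14 + 9 = -5
  -5 * 2 = -10; -10 - 6 = -16
Quotient: n^2 - 7n - 5, Remainder: -16


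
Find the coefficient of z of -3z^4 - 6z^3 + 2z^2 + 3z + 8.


Read off the coefficient of z: 3


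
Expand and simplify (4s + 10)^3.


Expand (4s + 10)^3 by repeated multiplication:
  (4s + 10)^2 = 16s^2 + 80s + 100
= 64s^3 + 480s^2 + 1200s + 1000


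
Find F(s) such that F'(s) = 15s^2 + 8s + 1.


Reverse power rule on each term:
  ∫ 15s^2 ds = 5s^3
  ∫ 8s ds = 4s^2
  ∫ 1 ds = s
F(s) = 5s^3 + 4s^2 + s + C


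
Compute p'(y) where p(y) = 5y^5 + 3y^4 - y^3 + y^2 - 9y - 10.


Apply the power rule term by term:
  d/dy(5y^5) = 25y^4
  d/dy(3y^4) = 12y^3
  d/dy(-y^3) = -3y^2
  d/dy(y^2) = 2y
  d/dy(-9y) = -9
  d/dy(-10) = 0
p'(y) = 25y^4 + 12y^3 - 3y^2 + 2y - 9


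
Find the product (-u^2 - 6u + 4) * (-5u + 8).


Distribute each term of the first polynomial:
  (-u^2)(-5u + 8) = 5u^3 - 8u^2
  (-6u)(-5u + 8) = 30u^2 - 48u
  (4)(-5u + 8) = -20u + 32
Sum: 5u^3 + 22u^2 - 68u + 32


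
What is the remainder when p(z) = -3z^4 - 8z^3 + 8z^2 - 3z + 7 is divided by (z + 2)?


By the Remainder Theorem, the remainder equals p(-2):
  -3*(-2)^4 = -48
  -8*(-2)^3 = 64
  8*(-2)^2 = 32
  -3*(-2)^1 = 6
  constant: 7
Sum: -48 + 64 + 32 + 6 + 7 = 61


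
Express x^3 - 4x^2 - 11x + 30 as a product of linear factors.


Try integer roots (divisors of 30). x=-3: p(-3)=0.
Divide out (x + 3): quotient is x^2 - 7x + 10.
Factor the quadratic: (x - 5)(x - 2)
Result: (x + 3)(x - 5)(x - 2)


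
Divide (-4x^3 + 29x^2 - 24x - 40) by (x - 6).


(-4x^3 + 29x^2 - 24x - 40) / (x - 6)
Step 1: -4x^2 * (x - 6) = -4x^3 + 24x^2; subtract.
Step 2: 5x * (x - 6) = 5x^2 - 30x; subtract.
Step 3: 6 * (x - 6) = 6x - 36; subtract.
Quotient: -4x^2 + 5x + 6, Remainder: -4


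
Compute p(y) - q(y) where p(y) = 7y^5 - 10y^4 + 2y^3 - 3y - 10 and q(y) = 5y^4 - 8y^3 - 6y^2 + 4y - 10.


Distribute the minus sign:
  (7y^5 - 10y^4 + 2y^3 - 3y - 10)
- (5y^4 - 8y^3 - 6y^2 + 4y - 10)
Negate second polynomial: -5y^4 + 8y^3 + 6y^2 - 4y + 10
Add: 7y^5 - 15y^4 + 10y^3 + 6y^2 - 7y


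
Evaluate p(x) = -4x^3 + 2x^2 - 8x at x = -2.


Using direct substitution:
  -4 * (-2)^3 = 32
  2 * (-2)^2 = 8
  -8 * (-2)^1 = 16
  constant: 0
Sum = 32 + 8 + 16 + 0 = 56


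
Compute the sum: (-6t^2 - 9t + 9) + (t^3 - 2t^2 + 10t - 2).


Align terms by degree and add:
  -6t^2 - 9t + 9
+ t^3 - 2t^2 + 10t - 2
= t^3 - 8t^2 + t + 7


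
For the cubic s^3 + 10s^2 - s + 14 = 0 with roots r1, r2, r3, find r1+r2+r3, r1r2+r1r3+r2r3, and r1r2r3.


Monic cubic s^3+bs^2+cs+d=0: sum=-b, pairwise sum=c, product=-d.
b=10, c=-1, d=14
r1+r2+r3 = -10
r1r2+r1r3+r2r3 = -1
r1r2r3 = -14


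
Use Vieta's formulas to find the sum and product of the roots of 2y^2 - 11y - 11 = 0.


For ay^2+by+c=0: sum = -b/a, product = c/a.
a=2, b=-11, c=-11
Sum = -(-11)/2 = 11/2
Product = (-11)/2 = -11/2


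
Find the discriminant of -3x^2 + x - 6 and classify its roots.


D = b^2 - 4ac = (1)^2 - 4(-3)(-6) = 1 - 72 = -71
Since D < 0: two complex conjugate roots (no real roots)


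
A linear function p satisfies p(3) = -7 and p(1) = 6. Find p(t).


p(t) = mt + b. Using p(3)=-7, p(1)=6:
m = (-7 - 6)/(3 - 1) = -13/2 = -13/2
b = -7 - m*(3) = -7 + 39/2 = 25/2
p(t) = -(13/2)t + (25/2)


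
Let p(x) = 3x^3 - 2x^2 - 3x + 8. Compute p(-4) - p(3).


p(-4) = -204
p(3) = 62
p(-4) - p(3) = -204 - 62 = -266


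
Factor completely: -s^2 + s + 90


Roots satisfy r1 + r2 = -b/a = 1 and r1*r2 = c/a = -90.
So r1 = -9, r2 = 10.
-s^2 + s + 90 = -(s - r1)(s - r2) = -(s + 9)(s - 10)


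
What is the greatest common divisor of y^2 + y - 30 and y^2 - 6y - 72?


Factor each:
  y^2 + y - 30 = (y + 6)(y - 5)
  y^2 - 6y - 72 = (y + 6)(y - 12)
Common monic factor: y + 6


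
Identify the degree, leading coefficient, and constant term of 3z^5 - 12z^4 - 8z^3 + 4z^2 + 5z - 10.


Highest power of z is 5, with coefficient 3. Constant term is -10.
Degree = 5, leading coefficient = 3, constant term = -10


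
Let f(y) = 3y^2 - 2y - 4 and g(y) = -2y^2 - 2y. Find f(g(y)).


Substitute g(y) into f:
f(g(y)) = 3*(-2y^2 - 2y)^2 + (-2)*(-2y^2 - 2y) + (-4)
(-2y^2 - 2y)^2 = 4y^4 + 8y^3 + 4y^2
Expand and combine: 12y^4 + 24y^3 + 16y^2 + 4y - 4


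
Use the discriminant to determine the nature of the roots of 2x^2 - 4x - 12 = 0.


D = b^2 - 4ac = (-4)^2 - 4(2)(-12) = 16 + 96 = 112
Since D > 0: two distinct irrational roots


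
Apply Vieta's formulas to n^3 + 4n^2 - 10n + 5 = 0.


Monic cubic n^3+bn^2+cn+d=0: sum=-b, pairwise sum=c, product=-d.
b=4, c=-10, d=5
r1+r2+r3 = -4
r1r2+r1r3+r2r3 = -10
r1r2r3 = -5


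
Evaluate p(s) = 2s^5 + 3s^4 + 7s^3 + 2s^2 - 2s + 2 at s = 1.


Using direct substitution:
  2 * (1)^5 = 2
  3 * (1)^4 = 3
  7 * (1)^3 = 7
  2 * (1)^2 = 2
  -2 * (1)^1 = -2
  constant: 2
Sum = 2 + 3 + 7 + 2 - 2 + 2 = 14


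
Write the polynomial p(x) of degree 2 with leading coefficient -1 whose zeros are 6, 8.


p(x) = -(x - 6)(x - 8)
Expand: -x^2 + 14x - 48


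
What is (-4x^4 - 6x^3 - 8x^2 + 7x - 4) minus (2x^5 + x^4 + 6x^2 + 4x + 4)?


Distribute the minus sign:
  (-4x^4 - 6x^3 - 8x^2 + 7x - 4)
- (2x^5 + x^4 + 6x^2 + 4x + 4)
Negate second polynomial: -2x^5 - x^4 - 6x^2 - 4x - 4
Add: -2x^5 - 5x^4 - 6x^3 - 14x^2 + 3x - 8


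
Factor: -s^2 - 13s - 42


Roots satisfy r1 + r2 = -b/a = -13 and r1*r2 = c/a = 42.
So r1 = -7, r2 = -6.
-s^2 - 13s - 42 = -(s - r1)(s - r2) = -(s + 7)(s + 6)


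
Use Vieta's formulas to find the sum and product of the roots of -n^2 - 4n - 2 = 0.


For an^2+bn+c=0: sum = -b/a, product = c/a.
a=-1, b=-4, c=-2
Sum = -(-4)/-1 = -4
Product = (-2)/-1 = 2


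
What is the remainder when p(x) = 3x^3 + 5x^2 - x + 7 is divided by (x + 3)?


By the Remainder Theorem, the remainder equals p(-3):
  3*(-3)^3 = -81
  5*(-3)^2 = 45
  -1*(-3)^1 = 3
  constant: 7
Sum: -81 + 45 + 3 + 7 = -26


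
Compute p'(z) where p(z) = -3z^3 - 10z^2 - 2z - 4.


Apply the power rule term by term:
  d/dz(-3z^3) = -9z^2
  d/dz(-10z^2) = -20z
  d/dz(-2z) = -2
  d/dz(-4) = 0
p'(z) = -9z^2 - 20z - 2


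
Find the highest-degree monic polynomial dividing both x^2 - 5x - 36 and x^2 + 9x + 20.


Factor each:
  x^2 - 5x - 36 = (x + 4)(x - 9)
  x^2 + 9x + 20 = (x + 4)(x + 5)
Common monic factor: x + 4


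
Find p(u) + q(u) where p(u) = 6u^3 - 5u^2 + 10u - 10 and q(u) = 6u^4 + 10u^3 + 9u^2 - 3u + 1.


Align terms by degree and add:
  6u^3 - 5u^2 + 10u - 10
+ 6u^4 + 10u^3 + 9u^2 - 3u + 1
= 6u^4 + 16u^3 + 4u^2 + 7u - 9


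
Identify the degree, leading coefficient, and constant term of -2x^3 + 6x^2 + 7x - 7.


Highest power of x is 3, with coefficient -2. Constant term is -7.
Degree = 3, leading coefficient = -2, constant term = -7


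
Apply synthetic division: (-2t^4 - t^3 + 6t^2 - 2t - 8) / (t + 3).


Synthetic division with c = -3. Coefficients: -2, -1, 6, -2, -8
Bring down -2.
  -2 * -3 = 6; 6 - 1 = 5
  5 * -3 = -15; -15 + 6 = -9
  -9 * -3 = 27; 27 - 2 = 25
  25 * -3 = -75; -75 - 8 = -83
Quotient: -2t^3 + 5t^2 - 9t + 25, Remainder: -83


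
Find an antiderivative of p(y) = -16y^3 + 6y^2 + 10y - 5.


Reverse power rule on each term:
  ∫ -16y^3 dy = -4y^4
  ∫ 6y^2 dy = 2y^3
  ∫ 10y dy = 5y^2
  ∫ -5 dy = -5y
F(y) = -4y^4 + 2y^3 + 5y^2 - 5y + C


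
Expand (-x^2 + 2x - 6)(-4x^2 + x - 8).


Distribute each term of the first polynomial:
  (-x^2)(-4x^2 + x - 8) = 4x^4 - x^3 + 8x^2
  (2x)(-4x^2 + x - 8) = -8x^3 + 2x^2 - 16x
  (-6)(-4x^2 + x - 8) = 24x^2 - 6x + 48
Sum: 4x^4 - 9x^3 + 34x^2 - 22x + 48


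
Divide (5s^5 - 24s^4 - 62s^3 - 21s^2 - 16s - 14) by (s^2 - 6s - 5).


(5s^5 - 24s^4 - 62s^3 - 21s^2 - 16s - 14) / (s^2 - 6s - 5)
Step 1: 5s^3 * (s^2 - 6s - 5) = 5s^5 - 30s^4 - 25s^3; subtract.
Step 2: 6s^2 * (s^2 - 6s - 5) = 6s^4 - 36s^3 - 30s^2; subtract.
Step 3: -s * (s^2 - 6s - 5) = -s^3 + 6s^2 + 5s; subtract.
Step 4: 3 * (s^2 - 6s - 5) = 3s^2 - 18s - 15; subtract.
Quotient: 5s^3 + 6s^2 - s + 3, Remainder: -3s + 1


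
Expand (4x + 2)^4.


Expand (4x + 2)^4 by repeated multiplication:
  (4x + 2)^2 = 16x^2 + 16x + 4
  (4x + 2)^3 = 64x^3 + 96x^2 + 48x + 8
= 256x^4 + 512x^3 + 384x^2 + 128x + 16


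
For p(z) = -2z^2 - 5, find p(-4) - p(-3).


p(-4) = -37
p(-3) = -23
p(-4) - p(-3) = -37 + 23 = -14


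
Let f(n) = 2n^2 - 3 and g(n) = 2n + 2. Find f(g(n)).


Substitute g(n) into f:
f(g(n)) = 2*(2n + 2)^2 + (-3)
(2n + 2)^2 = 4n^2 + 8n + 4
Expand and combine: 8n^2 + 16n + 5


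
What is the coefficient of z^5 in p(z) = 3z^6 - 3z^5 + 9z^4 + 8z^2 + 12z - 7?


Read off the coefficient of z^5: -3


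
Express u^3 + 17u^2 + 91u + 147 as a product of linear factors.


Try integer roots (divisors of 147). u=-7: p(-7)=0.
Divide out (u + 7): quotient is u^2 + 10u + 21.
Factor the quadratic: (u + 3)(u + 7)
Result: (u + 7)(u + 3)(u + 7)


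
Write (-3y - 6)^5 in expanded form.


Expand (-3y - 6)^5 by repeated multiplication:
  (-3y - 6)^2 = 9y^2 + 36y + 36
  (-3y - 6)^3 = -27y^3 - 162y^2 - 324y - 216
  (-3y - 6)^4 = 81y^4 + 648y^3 + 1944y^2 + 2592y + 1296
= -243y^5 - 2430y^4 - 9720y^3 - 19440y^2 - 19440y - 7776


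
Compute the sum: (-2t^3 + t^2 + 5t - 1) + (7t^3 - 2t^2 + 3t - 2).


Align terms by degree and add:
  -2t^3 + t^2 + 5t - 1
+ 7t^3 - 2t^2 + 3t - 2
= 5t^3 - t^2 + 8t - 3


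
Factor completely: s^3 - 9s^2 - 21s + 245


Try integer roots (divisors of 245). s=-5: p(-5)=0.
Divide out (s + 5): quotient is s^2 - 14s + 49.
Factor the quadratic: (s - 7)(s - 7)
Result: (s + 5)(s - 7)(s - 7)


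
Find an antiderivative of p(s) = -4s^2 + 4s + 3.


Reverse power rule on each term:
  ∫ -4s^2 ds = -(4/3)s^3
  ∫ 4s ds = 2s^2
  ∫ 3 ds = 3s
F(s) = -(4/3)s^3 + 2s^2 + 3s + C


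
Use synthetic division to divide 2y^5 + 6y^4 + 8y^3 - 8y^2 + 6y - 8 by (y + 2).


Synthetic division with c = -2. Coefficients: 2, 6, 8, -8, 6, -8
Bring down 2.
  2 * -2 = -4; -4 + 6 = 2
  2 * -2 = -4; -4 + 8 = 4
  4 * -2 = -8; -8 - 8 = -16
  -16 * -2 = 32; 32 + 6 = 38
  38 * -2 = -76; -76 - 8 = -84
Quotient: 2y^4 + 2y^3 + 4y^2 - 16y + 38, Remainder: -84


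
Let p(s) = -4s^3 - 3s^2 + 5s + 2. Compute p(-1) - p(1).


p(-1) = -2
p(1) = 0
p(-1) - p(1) = -2 = -2


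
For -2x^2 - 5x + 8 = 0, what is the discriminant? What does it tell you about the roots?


D = b^2 - 4ac = (-5)^2 - 4(-2)(8) = 25 + 64 = 89
Since D > 0: two distinct irrational roots


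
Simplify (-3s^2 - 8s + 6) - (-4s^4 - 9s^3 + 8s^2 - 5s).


Distribute the minus sign:
  (-3s^2 - 8s + 6)
- (-4s^4 - 9s^3 + 8s^2 - 5s)
Negate second polynomial: 4s^4 + 9s^3 - 8s^2 + 5s
Add: 4s^4 + 9s^3 - 11s^2 - 3s + 6


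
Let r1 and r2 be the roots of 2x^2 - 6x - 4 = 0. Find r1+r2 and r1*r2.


For ax^2+bx+c=0: sum = -b/a, product = c/a.
a=2, b=-6, c=-4
Sum = -(-6)/2 = 3
Product = (-4)/2 = -2


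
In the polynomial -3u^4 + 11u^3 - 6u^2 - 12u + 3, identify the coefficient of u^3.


Read off the coefficient of u^3: 11


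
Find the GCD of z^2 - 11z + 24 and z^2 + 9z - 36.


Factor each:
  z^2 - 11z + 24 = (z - 3)(z - 8)
  z^2 + 9z - 36 = (z - 3)(z + 12)
Common monic factor: z - 3


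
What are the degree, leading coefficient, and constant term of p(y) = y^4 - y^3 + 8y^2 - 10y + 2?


Highest power of y is 4, with coefficient 1. Constant term is 2.
Degree = 4, leading coefficient = 1, constant term = 2


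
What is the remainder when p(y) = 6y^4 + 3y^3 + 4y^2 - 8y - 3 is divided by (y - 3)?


By the Remainder Theorem, the remainder equals p(3):
  6*(3)^4 = 486
  3*(3)^3 = 81
  4*(3)^2 = 36
  -8*(3)^1 = -24
  constant: -3
Sum: 486 + 81 + 36 - 24 - 3 = 576


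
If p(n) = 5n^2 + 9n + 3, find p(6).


Using direct substitution:
  5 * (6)^2 = 180
  9 * (6)^1 = 54
  constant: 3
Sum = 180 + 54 + 3 = 237


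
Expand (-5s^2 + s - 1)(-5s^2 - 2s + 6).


Distribute each term of the first polynomial:
  (-5s^2)(-5s^2 - 2s + 6) = 25s^4 + 10s^3 - 30s^2
  (s)(-5s^2 - 2s + 6) = -5s^3 - 2s^2 + 6s
  (-1)(-5s^2 - 2s + 6) = 5s^2 + 2s - 6
Sum: 25s^4 + 5s^3 - 27s^2 + 8s - 6


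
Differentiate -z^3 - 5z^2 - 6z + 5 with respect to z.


Apply the power rule term by term:
  d/dz(-z^3) = -3z^2
  d/dz(-5z^2) = -10z
  d/dz(-6z) = -6
  d/dz(5) = 0
p'(z) = -3z^2 - 10z - 6


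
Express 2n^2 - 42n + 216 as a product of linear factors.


Roots satisfy r1 + r2 = -b/a = 21 and r1*r2 = c/a = 108.
So r1 = 12, r2 = 9.
2n^2 - 42n + 216 = 2(n - r1)(n - r2) = 2(n - 12)(n - 9)


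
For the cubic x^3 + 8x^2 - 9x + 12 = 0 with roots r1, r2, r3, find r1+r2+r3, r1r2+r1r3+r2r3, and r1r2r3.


Monic cubic x^3+bx^2+cx+d=0: sum=-b, pairwise sum=c, product=-d.
b=8, c=-9, d=12
r1+r2+r3 = -8
r1r2+r1r3+r2r3 = -9
r1r2r3 = -12


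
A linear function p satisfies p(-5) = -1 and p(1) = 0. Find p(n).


p(n) = mn + b. Using p(-5)=-1, p(1)=0:
m = (-1)/(-5 - 1) = -1/-6 = 1/6
b = -1 - m*(-5) = -1 + 5/6 = -1/6
p(n) = (1/6)n - (1/6)


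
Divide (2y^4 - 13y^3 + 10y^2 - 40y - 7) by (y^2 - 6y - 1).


(2y^4 - 13y^3 + 10y^2 - 40y - 7) / (y^2 - 6y - 1)
Step 1: 2y^2 * (y^2 - 6y - 1) = 2y^4 - 12y^3 - 2y^2; subtract.
Step 2: -y * (y^2 - 6y - 1) = -y^3 + 6y^2 + y; subtract.
Step 3: 6 * (y^2 - 6y - 1) = 6y^2 - 36y - 6; subtract.
Quotient: 2y^2 - y + 6, Remainder: -5y - 1


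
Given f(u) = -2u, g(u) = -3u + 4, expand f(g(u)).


Substitute g(u) into f:
f(g(u)) = -2*(-3u + 4)
Expand and combine: 6u - 8


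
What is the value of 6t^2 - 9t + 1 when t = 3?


Using direct substitution:
  6 * (3)^2 = 54
  -9 * (3)^1 = -27
  constant: 1
Sum = 54 - 27 + 1 = 28


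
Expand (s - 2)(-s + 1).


Distribute each term of the first polynomial:
  (s)(-s + 1) = -s^2 + s
  (-2)(-s + 1) = 2s - 2
Sum: -s^2 + 3s - 2


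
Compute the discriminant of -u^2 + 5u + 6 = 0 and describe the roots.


D = b^2 - 4ac = (5)^2 - 4(-1)(6) = 25 + 24 = 49
Since D > 0: two distinct rational roots


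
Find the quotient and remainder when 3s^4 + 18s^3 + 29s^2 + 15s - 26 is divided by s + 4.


(3s^4 + 18s^3 + 29s^2 + 15s - 26) / (s + 4)
Step 1: 3s^3 * (s + 4) = 3s^4 + 12s^3; subtract.
Step 2: 6s^2 * (s + 4) = 6s^3 + 24s^2; subtract.
Step 3: 5s * (s + 4) = 5s^2 + 20s; subtract.
Step 4: -5 * (s + 4) = -5s - 20; subtract.
Quotient: 3s^3 + 6s^2 + 5s - 5, Remainder: -6


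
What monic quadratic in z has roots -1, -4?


p(z) = (z + 1)(z + 4)
Expand: z^2 + 5z + 4


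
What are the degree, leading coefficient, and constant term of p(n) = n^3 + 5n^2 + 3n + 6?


Highest power of n is 3, with coefficient 1. Constant term is 6.
Degree = 3, leading coefficient = 1, constant term = 6


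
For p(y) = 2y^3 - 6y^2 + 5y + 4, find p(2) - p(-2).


p(2) = 6
p(-2) = -46
p(2) - p(-2) = 6 + 46 = 52


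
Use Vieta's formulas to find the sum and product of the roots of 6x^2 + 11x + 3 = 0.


For ax^2+bx+c=0: sum = -b/a, product = c/a.
a=6, b=11, c=3
Sum = -(11)/6 = -11/6
Product = (3)/6 = 1/2


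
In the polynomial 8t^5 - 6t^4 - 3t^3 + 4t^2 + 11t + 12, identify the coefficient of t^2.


Read off the coefficient of t^2: 4


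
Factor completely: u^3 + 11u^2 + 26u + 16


Try integer roots (divisors of 16). u=-8: p(-8)=0.
Divide out (u + 8): quotient is u^2 + 3u + 2.
Factor the quadratic: (u + 1)(u + 2)
Result: (u + 8)(u + 1)(u + 2)


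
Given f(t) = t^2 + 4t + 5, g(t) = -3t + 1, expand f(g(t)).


Substitute g(t) into f:
f(g(t)) = 1*(-3t + 1)^2 + 4*(-3t + 1) + 5
(-3t + 1)^2 = 9t^2 - 6t + 1
Expand and combine: 9t^2 - 18t + 10


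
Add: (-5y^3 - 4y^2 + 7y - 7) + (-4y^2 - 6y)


Align terms by degree and add:
  -5y^3 - 4y^2 + 7y - 7
  -4y^2 - 6y
= -5y^3 - 8y^2 + y - 7


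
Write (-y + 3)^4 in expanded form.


Expand (-y + 3)^4 by repeated multiplication:
  (-y + 3)^2 = y^2 - 6y + 9
  (-y + 3)^3 = -y^3 + 9y^2 - 27y + 27
= y^4 - 12y^3 + 54y^2 - 108y + 81


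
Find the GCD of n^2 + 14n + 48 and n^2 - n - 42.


Factor each:
  n^2 + 14n + 48 = (n + 6)(n + 8)
  n^2 - n - 42 = (n + 6)(n - 7)
Common monic factor: n + 6


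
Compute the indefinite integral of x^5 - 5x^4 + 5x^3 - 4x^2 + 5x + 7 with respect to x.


Reverse power rule on each term:
  ∫ x^5 dx = (1/6)x^6
  ∫ -5x^4 dx = -x^5
  ∫ 5x^3 dx = (5/4)x^4
  ∫ -4x^2 dx = -(4/3)x^3
  ∫ 5x dx = (5/2)x^2
  ∫ 7 dx = 7x
F(x) = (1/6)x^6 - x^5 + (5/4)x^4 - (4/3)x^3 + (5/2)x^2 + 7x + C


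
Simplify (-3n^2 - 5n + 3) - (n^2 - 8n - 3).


Distribute the minus sign:
  (-3n^2 - 5n + 3)
- (n^2 - 8n - 3)
Negate second polynomial: -n^2 + 8n + 3
Add: -4n^2 + 3n + 6


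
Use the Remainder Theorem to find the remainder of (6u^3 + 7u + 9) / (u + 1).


By the Remainder Theorem, the remainder equals p(-1):
  6*(-1)^3 = -6
  0*(-1)^2 = 0
  7*(-1)^1 = -7
  constant: 9
Sum: -6 + 0 - 7 + 9 = -4


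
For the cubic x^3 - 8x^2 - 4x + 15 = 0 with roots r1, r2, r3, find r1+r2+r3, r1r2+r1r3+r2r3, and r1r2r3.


Monic cubic x^3+bx^2+cx+d=0: sum=-b, pairwise sum=c, product=-d.
b=-8, c=-4, d=15
r1+r2+r3 = 8
r1r2+r1r3+r2r3 = -4
r1r2r3 = -15


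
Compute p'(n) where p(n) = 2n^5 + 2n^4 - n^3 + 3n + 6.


Apply the power rule term by term:
  d/dn(2n^5) = 10n^4
  d/dn(2n^4) = 8n^3
  d/dn(-n^3) = -3n^2
  d/dn(3n) = 3
  d/dn(6) = 0
p'(n) = 10n^4 + 8n^3 - 3n^2 + 3


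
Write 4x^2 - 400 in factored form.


Roots satisfy r1 + r2 = -b/a = 0 and r1*r2 = c/a = -100.
So r1 = -10, r2 = 10.
4x^2 - 400 = 4(x - r1)(x - r2) = 4(x + 10)(x - 10)


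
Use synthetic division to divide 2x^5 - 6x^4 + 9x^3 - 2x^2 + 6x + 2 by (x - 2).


Synthetic division with c = 2. Coefficients: 2, -6, 9, -2, 6, 2
Bring down 2.
  2 * 2 = 4; 4 - 6 = -2
  -2 * 2 = -4; -4 + 9 = 5
  5 * 2 = 10; 10 - 2 = 8
  8 * 2 = 16; 16 + 6 = 22
  22 * 2 = 44; 44 + 2 = 46
Quotient: 2x^4 - 2x^3 + 5x^2 + 8x + 22, Remainder: 46


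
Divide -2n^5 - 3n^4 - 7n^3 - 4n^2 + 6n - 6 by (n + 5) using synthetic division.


Synthetic division with c = -5. Coefficients: -2, -3, -7, -4, 6, -6
Bring down -2.
  -2 * -5 = 10; 10 - 3 = 7
  7 * -5 = -35; -35 - 7 = -42
  -42 * -5 = 210; 210 - 4 = 206
  206 * -5 = -1030; -1030 + 6 = -1024
  -1024 * -5 = 5120; 5120 - 6 = 5114
Quotient: -2n^4 + 7n^3 - 42n^2 + 206n - 1024, Remainder: 5114


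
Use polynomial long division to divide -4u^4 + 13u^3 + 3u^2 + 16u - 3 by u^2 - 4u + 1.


(-4u^4 + 13u^3 + 3u^2 + 16u - 3) / (u^2 - 4u + 1)
Step 1: -4u^2 * (u^2 - 4u + 1) = -4u^4 + 16u^3 - 4u^2; subtract.
Step 2: -3u * (u^2 - 4u + 1) = -3u^3 + 12u^2 - 3u; subtract.
Step 3: -5 * (u^2 - 4u + 1) = -5u^2 + 20u - 5; subtract.
Quotient: -4u^2 - 3u - 5, Remainder: -u + 2


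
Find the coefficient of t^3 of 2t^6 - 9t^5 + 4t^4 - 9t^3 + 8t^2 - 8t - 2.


Read off the coefficient of t^3: -9


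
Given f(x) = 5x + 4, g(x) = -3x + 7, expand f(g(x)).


Substitute g(x) into f:
f(g(x)) = 5*(-3x + 7) + 4
Expand and combine: -15x + 39


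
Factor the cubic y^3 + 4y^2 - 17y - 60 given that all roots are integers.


Try integer roots (divisors of -60). y=-3: p(-3)=0.
Divide out (y + 3): quotient is y^2 + y - 20.
Factor the quadratic: (y + 5)(y - 4)
Result: (y + 3)(y + 5)(y - 4)


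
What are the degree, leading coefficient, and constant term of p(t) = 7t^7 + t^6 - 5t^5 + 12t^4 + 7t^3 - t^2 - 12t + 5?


Highest power of t is 7, with coefficient 7. Constant term is 5.
Degree = 7, leading coefficient = 7, constant term = 5


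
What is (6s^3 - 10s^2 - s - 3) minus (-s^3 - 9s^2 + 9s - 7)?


Distribute the minus sign:
  (6s^3 - 10s^2 - s - 3)
- (-s^3 - 9s^2 + 9s - 7)
Negate second polynomial: s^3 + 9s^2 - 9s + 7
Add: 7s^3 - s^2 - 10s + 4


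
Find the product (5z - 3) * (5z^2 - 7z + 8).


Distribute each term of the first polynomial:
  (5z)(5z^2 - 7z + 8) = 25z^3 - 35z^2 + 40z
  (-3)(5z^2 - 7z + 8) = -15z^2 + 21z - 24
Sum: 25z^3 - 50z^2 + 61z - 24


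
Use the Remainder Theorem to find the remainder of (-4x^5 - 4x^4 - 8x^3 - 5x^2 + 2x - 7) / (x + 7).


By the Remainder Theorem, the remainder equals p(-7):
  -4*(-7)^5 = 67228
  -4*(-7)^4 = -9604
  -8*(-7)^3 = 2744
  -5*(-7)^2 = -245
  2*(-7)^1 = -14
  constant: -7
Sum: 67228 - 9604 + 2744 - 245 - 14 - 7 = 60102


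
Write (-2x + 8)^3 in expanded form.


Expand (-2x + 8)^3 by repeated multiplication:
  (-2x + 8)^2 = 4x^2 - 32x + 64
= -8x^3 + 96x^2 - 384x + 512


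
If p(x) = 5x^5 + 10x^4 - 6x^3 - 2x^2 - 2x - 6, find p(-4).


Using direct substitution:
  5 * (-4)^5 = -5120
  10 * (-4)^4 = 2560
  -6 * (-4)^3 = 384
  -2 * (-4)^2 = -32
  -2 * (-4)^1 = 8
  constant: -6
Sum = -5120 + 2560 + 384 - 32 + 8 - 6 = -2206


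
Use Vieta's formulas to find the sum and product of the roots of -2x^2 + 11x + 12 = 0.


For ax^2+bx+c=0: sum = -b/a, product = c/a.
a=-2, b=11, c=12
Sum = -(11)/-2 = 11/2
Product = (12)/-2 = -6


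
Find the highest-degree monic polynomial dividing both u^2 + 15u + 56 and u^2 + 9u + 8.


Factor each:
  u^2 + 15u + 56 = (u + 8)(u + 7)
  u^2 + 9u + 8 = (u + 8)(u + 1)
Common monic factor: u + 8


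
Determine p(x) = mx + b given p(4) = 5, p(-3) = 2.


p(x) = mx + b. Using p(4)=5, p(-3)=2:
m = (5 - 2)/(4 + 3) = 3/7 = 3/7
b = 5 - m*(4) = 5 - 12/7 = 23/7
p(x) = (3/7)x + (23/7)


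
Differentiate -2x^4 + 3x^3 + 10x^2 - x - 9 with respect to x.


Apply the power rule term by term:
  d/dx(-2x^4) = -8x^3
  d/dx(3x^3) = 9x^2
  d/dx(10x^2) = 20x
  d/dx(-x) = -1
  d/dx(-9) = 0
p'(x) = -8x^3 + 9x^2 + 20x - 1


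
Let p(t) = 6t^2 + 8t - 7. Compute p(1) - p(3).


p(1) = 7
p(3) = 71
p(1) - p(3) = 7 - 71 = -64


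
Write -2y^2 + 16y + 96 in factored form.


Roots satisfy r1 + r2 = -b/a = 8 and r1*r2 = c/a = -48.
So r1 = -4, r2 = 12.
-2y^2 + 16y + 96 = -2(y - r1)(y - r2) = -2(y + 4)(y - 12)


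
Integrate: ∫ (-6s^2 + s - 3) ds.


Reverse power rule on each term:
  ∫ -6s^2 ds = -2s^3
  ∫ s ds = (1/2)s^2
  ∫ -3 ds = -3s
F(s) = -2s^3 + (1/2)s^2 - 3s + C


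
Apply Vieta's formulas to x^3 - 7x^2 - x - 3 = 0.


Monic cubic x^3+bx^2+cx+d=0: sum=-b, pairwise sum=c, product=-d.
b=-7, c=-1, d=-3
r1+r2+r3 = 7
r1r2+r1r3+r2r3 = -1
r1r2r3 = 3


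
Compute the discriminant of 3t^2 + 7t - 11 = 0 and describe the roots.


D = b^2 - 4ac = (7)^2 - 4(3)(-11) = 49 + 132 = 181
Since D > 0: two distinct irrational roots


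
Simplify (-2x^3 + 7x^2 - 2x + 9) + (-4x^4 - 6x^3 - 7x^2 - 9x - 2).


Align terms by degree and add:
  -2x^3 + 7x^2 - 2x + 9
  -4x^4 - 6x^3 - 7x^2 - 9x - 2
= -4x^4 - 8x^3 - 11x + 7


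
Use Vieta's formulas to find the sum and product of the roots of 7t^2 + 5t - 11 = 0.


For at^2+bt+c=0: sum = -b/a, product = c/a.
a=7, b=5, c=-11
Sum = -(5)/7 = -5/7
Product = (-11)/7 = -11/7


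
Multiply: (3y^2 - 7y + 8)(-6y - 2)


Distribute each term of the first polynomial:
  (3y^2)(-6y - 2) = -18y^3 - 6y^2
  (-7y)(-6y - 2) = 42y^2 + 14y
  (8)(-6y - 2) = -48y - 16
Sum: -18y^3 + 36y^2 - 34y - 16


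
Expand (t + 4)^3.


Expand (t + 4)^3 by repeated multiplication:
  (t + 4)^2 = t^2 + 8t + 16
= t^3 + 12t^2 + 48t + 64


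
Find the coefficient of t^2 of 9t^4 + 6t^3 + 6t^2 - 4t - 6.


Read off the coefficient of t^2: 6


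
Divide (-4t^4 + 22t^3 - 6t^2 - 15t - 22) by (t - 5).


(-4t^4 + 22t^3 - 6t^2 - 15t - 22) / (t - 5)
Step 1: -4t^3 * (t - 5) = -4t^4 + 20t^3; subtract.
Step 2: 2t^2 * (t - 5) = 2t^3 - 10t^2; subtract.
Step 3: 4t * (t - 5) = 4t^2 - 20t; subtract.
Step 4: 5 * (t - 5) = 5t - 25; subtract.
Quotient: -4t^3 + 2t^2 + 4t + 5, Remainder: 3


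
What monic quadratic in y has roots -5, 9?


p(y) = (y + 5)(y - 9)
Expand: y^2 - 4y - 45


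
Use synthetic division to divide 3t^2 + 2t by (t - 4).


Synthetic division with c = 4. Coefficients: 3, 2, 0
Bring down 3.
  3 * 4 = 12; 12 + 2 = 14
  14 * 4 = 56; 56 + 0 = 56
Quotient: 3t + 14, Remainder: 56


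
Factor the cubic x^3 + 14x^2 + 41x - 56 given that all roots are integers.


Try integer roots (divisors of -56). x=-8: p(-8)=0.
Divide out (x + 8): quotient is x^2 + 6x - 7.
Factor the quadratic: (x - 1)(x + 7)
Result: (x + 8)(x - 1)(x + 7)


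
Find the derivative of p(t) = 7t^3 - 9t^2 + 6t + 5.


Apply the power rule term by term:
  d/dt(7t^3) = 21t^2
  d/dt(-9t^2) = -18t
  d/dt(6t) = 6
  d/dt(5) = 0
p'(t) = 21t^2 - 18t + 6


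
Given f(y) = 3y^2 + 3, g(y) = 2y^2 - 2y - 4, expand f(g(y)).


Substitute g(y) into f:
f(g(y)) = 3*(2y^2 - 2y - 4)^2 + 3
(2y^2 - 2y - 4)^2 = 4y^4 - 8y^3 - 12y^2 + 16y + 16
Expand and combine: 12y^4 - 24y^3 - 36y^2 + 48y + 51


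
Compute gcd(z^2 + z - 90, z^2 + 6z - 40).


Factor each:
  z^2 + z - 90 = (z + 10)(z - 9)
  z^2 + 6z - 40 = (z + 10)(z - 4)
Common monic factor: z + 10


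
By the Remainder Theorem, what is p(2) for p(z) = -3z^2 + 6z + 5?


By the Remainder Theorem, the remainder equals p(2):
  -3*(2)^2 = -12
  6*(2)^1 = 12
  constant: 5
Sum: -12 + 12 + 5 = 5


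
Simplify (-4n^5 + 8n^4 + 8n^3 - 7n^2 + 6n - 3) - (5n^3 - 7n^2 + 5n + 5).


Distribute the minus sign:
  (-4n^5 + 8n^4 + 8n^3 - 7n^2 + 6n - 3)
- (5n^3 - 7n^2 + 5n + 5)
Negate second polynomial: -5n^3 + 7n^2 - 5n - 5
Add: -4n^5 + 8n^4 + 3n^3 + n - 8


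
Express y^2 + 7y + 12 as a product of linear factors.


Roots satisfy r1 + r2 = -b/a = -7 and r1*r2 = c/a = 12.
So r1 = -3, r2 = -4.
y^2 + 7y + 12 = (y - r1)(y - r2) = (y + 3)(y + 4)


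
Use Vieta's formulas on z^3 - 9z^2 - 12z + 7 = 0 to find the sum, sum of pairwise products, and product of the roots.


Monic cubic z^3+bz^2+cz+d=0: sum=-b, pairwise sum=c, product=-d.
b=-9, c=-12, d=7
r1+r2+r3 = 9
r1r2+r1r3+r2r3 = -12
r1r2r3 = -7


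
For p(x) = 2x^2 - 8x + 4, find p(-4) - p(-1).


p(-4) = 68
p(-1) = 14
p(-4) - p(-1) = 68 - 14 = 54


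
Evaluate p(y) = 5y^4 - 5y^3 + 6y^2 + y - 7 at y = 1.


Using direct substitution:
  5 * (1)^4 = 5
  -5 * (1)^3 = -5
  6 * (1)^2 = 6
  1 * (1)^1 = 1
  constant: -7
Sum = 5 - 5 + 6 + 1 - 7 = 0


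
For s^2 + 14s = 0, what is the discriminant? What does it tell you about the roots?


D = b^2 - 4ac = (14)^2 - 4(1)(0) = 196 = 196
Since D > 0: two distinct rational roots


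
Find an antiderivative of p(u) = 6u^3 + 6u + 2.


Reverse power rule on each term:
  ∫ 6u^3 du = (3/2)u^4
  ∫ 6u du = 3u^2
  ∫ 2 du = 2u
F(u) = (3/2)u^4 + 3u^2 + 2u + C


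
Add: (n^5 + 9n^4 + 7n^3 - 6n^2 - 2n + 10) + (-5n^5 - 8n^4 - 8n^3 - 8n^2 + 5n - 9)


Align terms by degree and add:
  n^5 + 9n^4 + 7n^3 - 6n^2 - 2n + 10
  -5n^5 - 8n^4 - 8n^3 - 8n^2 + 5n - 9
= -4n^5 + n^4 - n^3 - 14n^2 + 3n + 1


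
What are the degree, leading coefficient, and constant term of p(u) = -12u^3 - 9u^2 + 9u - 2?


Highest power of u is 3, with coefficient -12. Constant term is -2.
Degree = 3, leading coefficient = -12, constant term = -2


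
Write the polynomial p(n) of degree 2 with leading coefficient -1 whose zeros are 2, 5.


p(n) = -(n - 2)(n - 5)
Expand: -n^2 + 7n - 10


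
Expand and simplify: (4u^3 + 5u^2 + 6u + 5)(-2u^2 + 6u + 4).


Distribute each term of the first polynomial:
  (4u^3)(-2u^2 + 6u + 4) = -8u^5 + 24u^4 + 16u^3
  (5u^2)(-2u^2 + 6u + 4) = -10u^4 + 30u^3 + 20u^2
  (6u)(-2u^2 + 6u + 4) = -12u^3 + 36u^2 + 24u
  (5)(-2u^2 + 6u + 4) = -10u^2 + 30u + 20
Sum: -8u^5 + 14u^4 + 34u^3 + 46u^2 + 54u + 20


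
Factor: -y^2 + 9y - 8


Roots satisfy r1 + r2 = -b/a = 9 and r1*r2 = c/a = 8.
So r1 = 1, r2 = 8.
-y^2 + 9y - 8 = -(y - r1)(y - r2) = -(y - 1)(y - 8)


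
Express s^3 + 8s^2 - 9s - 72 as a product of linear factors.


Try integer roots (divisors of -72). s=-8: p(-8)=0.
Divide out (s + 8): quotient is s^2 - 9.
Factor the quadratic: (s + 3)(s - 3)
Result: (s + 8)(s + 3)(s - 3)


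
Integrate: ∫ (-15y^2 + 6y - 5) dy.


Reverse power rule on each term:
  ∫ -15y^2 dy = -5y^3
  ∫ 6y dy = 3y^2
  ∫ -5 dy = -5y
F(y) = -5y^3 + 3y^2 - 5y + C


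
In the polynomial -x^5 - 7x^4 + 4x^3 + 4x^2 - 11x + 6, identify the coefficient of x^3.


Read off the coefficient of x^3: 4


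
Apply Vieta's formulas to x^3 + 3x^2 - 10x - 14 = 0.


Monic cubic x^3+bx^2+cx+d=0: sum=-b, pairwise sum=c, product=-d.
b=3, c=-10, d=-14
r1+r2+r3 = -3
r1r2+r1r3+r2r3 = -10
r1r2r3 = 14


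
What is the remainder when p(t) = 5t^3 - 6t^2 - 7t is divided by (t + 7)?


By the Remainder Theorem, the remainder equals p(-7):
  5*(-7)^3 = -1715
  -6*(-7)^2 = -294
  -7*(-7)^1 = 49
  constant: 0
Sum: -1715 - 294 + 49 + 0 = -1960


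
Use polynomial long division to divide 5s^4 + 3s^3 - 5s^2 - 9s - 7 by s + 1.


(5s^4 + 3s^3 - 5s^2 - 9s - 7) / (s + 1)
Step 1: 5s^3 * (s + 1) = 5s^4 + 5s^3; subtract.
Step 2: -2s^2 * (s + 1) = -2s^3 - 2s^2; subtract.
Step 3: -3s * (s + 1) = -3s^2 - 3s; subtract.
Step 4: -6 * (s + 1) = -6s - 6; subtract.
Quotient: 5s^3 - 2s^2 - 3s - 6, Remainder: -1


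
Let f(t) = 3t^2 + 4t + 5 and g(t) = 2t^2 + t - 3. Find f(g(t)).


Substitute g(t) into f:
f(g(t)) = 3*(2t^2 + t - 3)^2 + 4*(2t^2 + t - 3) + 5
(2t^2 + t - 3)^2 = 4t^4 + 4t^3 - 11t^2 - 6t + 9
Expand and combine: 12t^4 + 12t^3 - 25t^2 - 14t + 20


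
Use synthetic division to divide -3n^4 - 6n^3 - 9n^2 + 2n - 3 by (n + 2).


Synthetic division with c = -2. Coefficients: -3, -6, -9, 2, -3
Bring down -3.
  -3 * -2 = 6; 6 - 6 = 0
  0 * -2 = 0; 0 - 9 = -9
  -9 * -2 = 18; 18 + 2 = 20
  20 * -2 = -40; -40 - 3 = -43
Quotient: -3n^3 - 9n + 20, Remainder: -43


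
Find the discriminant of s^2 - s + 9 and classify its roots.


D = b^2 - 4ac = (-1)^2 - 4(1)(9) = 1 - 36 = -35
Since D < 0: two complex conjugate roots (no real roots)


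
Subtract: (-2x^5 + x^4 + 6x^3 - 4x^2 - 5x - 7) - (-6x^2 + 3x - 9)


Distribute the minus sign:
  (-2x^5 + x^4 + 6x^3 - 4x^2 - 5x - 7)
- (-6x^2 + 3x - 9)
Negate second polynomial: 6x^2 - 3x + 9
Add: -2x^5 + x^4 + 6x^3 + 2x^2 - 8x + 2


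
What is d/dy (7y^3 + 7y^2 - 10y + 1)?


Apply the power rule term by term:
  d/dy(7y^3) = 21y^2
  d/dy(7y^2) = 14y
  d/dy(-10y) = -10
  d/dy(1) = 0
p'(y) = 21y^2 + 14y - 10


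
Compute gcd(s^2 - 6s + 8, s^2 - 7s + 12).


Factor each:
  s^2 - 6s + 8 = (s - 4)(s - 2)
  s^2 - 7s + 12 = (s - 4)(s - 3)
Common monic factor: s - 4


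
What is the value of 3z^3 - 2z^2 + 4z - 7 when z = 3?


Using direct substitution:
  3 * (3)^3 = 81
  -2 * (3)^2 = -18
  4 * (3)^1 = 12
  constant: -7
Sum = 81 - 18 + 12 - 7 = 68


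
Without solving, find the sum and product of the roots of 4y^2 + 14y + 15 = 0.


For ay^2+by+c=0: sum = -b/a, product = c/a.
a=4, b=14, c=15
Sum = -(14)/4 = -7/2
Product = (15)/4 = 15/4


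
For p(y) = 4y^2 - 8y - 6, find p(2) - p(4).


p(2) = -6
p(4) = 26
p(2) - p(4) = -6 - 26 = -32


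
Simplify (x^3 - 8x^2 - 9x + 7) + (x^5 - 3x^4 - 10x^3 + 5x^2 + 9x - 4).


Align terms by degree and add:
  x^3 - 8x^2 - 9x + 7
+ x^5 - 3x^4 - 10x^3 + 5x^2 + 9x - 4
= x^5 - 3x^4 - 9x^3 - 3x^2 + 3


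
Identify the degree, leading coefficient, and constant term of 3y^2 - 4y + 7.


Highest power of y is 2, with coefficient 3. Constant term is 7.
Degree = 2, leading coefficient = 3, constant term = 7


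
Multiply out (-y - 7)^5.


Expand (-y - 7)^5 by repeated multiplication:
  (-y - 7)^2 = y^2 + 14y + 49
  (-y - 7)^3 = -y^3 - 21y^2 - 147y - 343
  (-y - 7)^4 = y^4 + 28y^3 + 294y^2 + 1372y + 2401
= -y^5 - 35y^4 - 490y^3 - 3430y^2 - 12005y - 16807


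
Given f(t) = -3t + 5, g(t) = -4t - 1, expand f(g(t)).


Substitute g(t) into f:
f(g(t)) = -3*(-4t - 1) + 5
Expand and combine: 12t + 8


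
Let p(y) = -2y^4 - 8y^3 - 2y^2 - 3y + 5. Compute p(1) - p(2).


p(1) = -10
p(2) = -105
p(1) - p(2) = -10 + 105 = 95


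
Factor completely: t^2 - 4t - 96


Roots satisfy r1 + r2 = -b/a = 4 and r1*r2 = c/a = -96.
So r1 = -8, r2 = 12.
t^2 - 4t - 96 = (t - r1)(t - r2) = (t + 8)(t - 12)


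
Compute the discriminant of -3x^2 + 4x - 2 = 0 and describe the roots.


D = b^2 - 4ac = (4)^2 - 4(-3)(-2) = 16 - 24 = -8
Since D < 0: two complex conjugate roots (no real roots)


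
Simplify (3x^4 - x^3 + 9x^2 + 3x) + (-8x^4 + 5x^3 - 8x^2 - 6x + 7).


Align terms by degree and add:
  3x^4 - x^3 + 9x^2 + 3x
  -8x^4 + 5x^3 - 8x^2 - 6x + 7
= -5x^4 + 4x^3 + x^2 - 3x + 7


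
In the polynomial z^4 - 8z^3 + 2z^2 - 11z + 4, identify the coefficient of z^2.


Read off the coefficient of z^2: 2


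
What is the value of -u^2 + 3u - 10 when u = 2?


Using direct substitution:
  -1 * (2)^2 = -4
  3 * (2)^1 = 6
  constant: -10
Sum = -4 + 6 - 10 = -8


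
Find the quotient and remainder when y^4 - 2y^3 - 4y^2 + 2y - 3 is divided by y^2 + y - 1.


(y^4 - 2y^3 - 4y^2 + 2y - 3) / (y^2 + y - 1)
Step 1: y^2 * (y^2 + y - 1) = y^4 + y^3 - y^2; subtract.
Step 2: -3y * (y^2 + y - 1) = -3y^3 - 3y^2 + 3y; subtract.
Step 3: 0 * (y^2 + y - 1) = 0; subtract.
Quotient: y^2 - 3y, Remainder: -y - 3


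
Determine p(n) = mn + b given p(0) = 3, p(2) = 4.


p(n) = mn + b. Using p(0)=3, p(2)=4:
m = (3 - 4)/(0 - 2) = -1/-2 = 1/2
b = 3 - m*(0) = 3 = 3
p(n) = (1/2)n + 3


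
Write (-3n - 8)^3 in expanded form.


Expand (-3n - 8)^3 by repeated multiplication:
  (-3n - 8)^2 = 9n^2 + 48n + 64
= -27n^3 - 216n^2 - 576n - 512


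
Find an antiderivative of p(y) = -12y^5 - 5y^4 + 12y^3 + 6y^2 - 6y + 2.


Reverse power rule on each term:
  ∫ -12y^5 dy = -2y^6
  ∫ -5y^4 dy = -y^5
  ∫ 12y^3 dy = 3y^4
  ∫ 6y^2 dy = 2y^3
  ∫ -6y dy = -3y^2
  ∫ 2 dy = 2y
F(y) = -2y^6 - y^5 + 3y^4 + 2y^3 - 3y^2 + 2y + C


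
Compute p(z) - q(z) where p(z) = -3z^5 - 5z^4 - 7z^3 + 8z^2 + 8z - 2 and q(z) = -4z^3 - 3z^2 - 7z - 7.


Distribute the minus sign:
  (-3z^5 - 5z^4 - 7z^3 + 8z^2 + 8z - 2)
- (-4z^3 - 3z^2 - 7z - 7)
Negate second polynomial: 4z^3 + 3z^2 + 7z + 7
Add: -3z^5 - 5z^4 - 3z^3 + 11z^2 + 15z + 5


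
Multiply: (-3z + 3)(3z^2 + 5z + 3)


Distribute each term of the first polynomial:
  (-3z)(3z^2 + 5z + 3) = -9z^3 - 15z^2 - 9z
  (3)(3z^2 + 5z + 3) = 9z^2 + 15z + 9
Sum: -9z^3 - 6z^2 + 6z + 9


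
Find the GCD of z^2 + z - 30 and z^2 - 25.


Factor each:
  z^2 + z - 30 = (z - 5)(z + 6)
  z^2 - 25 = (z - 5)(z + 5)
Common monic factor: z - 5


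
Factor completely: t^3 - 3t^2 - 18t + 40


Try integer roots (divisors of 40). t=5: p(5)=0.
Divide out (t - 5): quotient is t^2 + 2t - 8.
Factor the quadratic: (t + 4)(t - 2)
Result: (t - 5)(t + 4)(t - 2)


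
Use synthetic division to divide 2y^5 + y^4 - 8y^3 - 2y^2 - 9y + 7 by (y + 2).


Synthetic division with c = -2. Coefficients: 2, 1, -8, -2, -9, 7
Bring down 2.
  2 * -2 = -4; -4 + 1 = -3
  -3 * -2 = 6; 6 - 8 = -2
  -2 * -2 = 4; 4 - 2 = 2
  2 * -2 = -4; -4 - 9 = -13
  -13 * -2 = 26; 26 + 7 = 33
Quotient: 2y^4 - 3y^3 - 2y^2 + 2y - 13, Remainder: 33


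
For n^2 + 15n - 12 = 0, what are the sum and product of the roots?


For an^2+bn+c=0: sum = -b/a, product = c/a.
a=1, b=15, c=-12
Sum = -(15)/1 = -15
Product = (-12)/1 = -12


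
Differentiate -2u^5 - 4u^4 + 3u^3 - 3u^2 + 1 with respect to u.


Apply the power rule term by term:
  d/du(-2u^5) = -10u^4
  d/du(-4u^4) = -16u^3
  d/du(3u^3) = 9u^2
  d/du(-3u^2) = -6u
  d/du(1) = 0
p'(u) = -10u^4 - 16u^3 + 9u^2 - 6u


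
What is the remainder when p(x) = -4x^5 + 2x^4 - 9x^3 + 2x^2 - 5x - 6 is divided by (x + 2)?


By the Remainder Theorem, the remainder equals p(-2):
  -4*(-2)^5 = 128
  2*(-2)^4 = 32
  -9*(-2)^3 = 72
  2*(-2)^2 = 8
  -5*(-2)^1 = 10
  constant: -6
Sum: 128 + 32 + 72 + 8 + 10 - 6 = 244
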